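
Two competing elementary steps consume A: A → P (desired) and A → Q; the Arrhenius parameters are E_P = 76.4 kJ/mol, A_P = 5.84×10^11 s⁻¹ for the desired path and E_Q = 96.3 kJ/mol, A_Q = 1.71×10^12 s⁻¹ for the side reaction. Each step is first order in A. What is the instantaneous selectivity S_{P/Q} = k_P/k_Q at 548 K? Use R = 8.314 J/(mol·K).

26.9

With equal orders, S_{P/Q} = k_P/k_Q = (A_P/A_Q)·exp[(E_Q−E_P)/(RT)].
(E_Q−E_P)/(RT) = (96.3−76.4)×10³/(8.314×548) = 19900/4556 = 4.368.
k_P/k_Q = (5.84×10^11/1.71×10^12)·exp(4.368) = 0.3415 × 78.87 = 26.9.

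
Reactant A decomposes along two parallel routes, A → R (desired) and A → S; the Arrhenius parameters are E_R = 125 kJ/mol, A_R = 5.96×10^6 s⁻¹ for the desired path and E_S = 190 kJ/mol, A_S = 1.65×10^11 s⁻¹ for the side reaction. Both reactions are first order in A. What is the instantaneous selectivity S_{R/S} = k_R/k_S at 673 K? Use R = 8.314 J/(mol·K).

k_R/k_S = (A_R/A_S)·exp[−(E_R−E_S)/(RT)] = (A_R/A_S)·exp[(E_S−E_R)/(RT)].
(E_S−E_R)/(RT) = (190−125)×10³/(8.314×673) = 65000/5595 = 11.62.
k_R/k_S = (5.96×10^6/1.65×10^11)·exp(11.62) = 3.612×10^-5 × 1.110×10^5 = 4.01.
Since E_R < E_S, lowering the temperature improves selectivity toward R.

4.01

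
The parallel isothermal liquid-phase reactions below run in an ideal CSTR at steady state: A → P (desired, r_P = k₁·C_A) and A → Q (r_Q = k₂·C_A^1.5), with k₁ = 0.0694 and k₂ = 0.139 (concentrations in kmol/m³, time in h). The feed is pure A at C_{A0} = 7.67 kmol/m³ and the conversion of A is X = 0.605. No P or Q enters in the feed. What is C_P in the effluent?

Exit C_A = C_{A0}(1−X) = 7.67×0.395 = 3.030 kmol/m³.
In a CSTR the entire volume is at exit conditions, so r_P = 0.0694×3.030 = 0.2103 and r_Q = 0.139×3.030^1.5 = 0.7330.
Fraction of consumed A going to P: r_P/(r_P+r_Q) = 0.2229.
C_P = 0.2229·C_{A0}·X = 0.2229×7.67×0.605 = 1.03 kmol/m³.

1.03 kmol/m³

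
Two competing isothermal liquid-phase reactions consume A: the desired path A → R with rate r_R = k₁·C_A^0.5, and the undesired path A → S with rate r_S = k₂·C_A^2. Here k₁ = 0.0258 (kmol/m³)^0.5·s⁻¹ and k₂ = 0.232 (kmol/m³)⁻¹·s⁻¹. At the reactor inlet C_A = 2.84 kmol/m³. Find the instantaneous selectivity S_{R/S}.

0.0232

S_{R/S} = r_R/r_S = (k₁·C_A^0.5)/(k₂·C_A^2) = (k₁/k₂)·C_A^-1.5.
= (0.0258×2.840^0.5) / (0.232×2.840^2) = 0.04348/1.871 = 0.0232.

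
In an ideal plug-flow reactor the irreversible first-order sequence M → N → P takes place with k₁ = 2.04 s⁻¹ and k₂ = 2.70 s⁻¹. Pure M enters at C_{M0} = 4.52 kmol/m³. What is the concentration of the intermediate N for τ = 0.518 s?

1.41 kmol/m³

The intermediate concentration in a first-order A→B→C sequence is C_N = k₁C_{M0}(e^(−k₁τ) − e^(−k₂τ))/(k₂−k₁).
e^(−k₁τ) = e^(−2.04×0.518) = e^(−1.057) = 0.3476; e^(−k₂τ) = e^(−1.399) = 0.2469.
C_N = 2.04×4.52/(2.70−2.04) × (0.3476−0.2469) = 13.97×0.1007 = 1.406 kmol/m³.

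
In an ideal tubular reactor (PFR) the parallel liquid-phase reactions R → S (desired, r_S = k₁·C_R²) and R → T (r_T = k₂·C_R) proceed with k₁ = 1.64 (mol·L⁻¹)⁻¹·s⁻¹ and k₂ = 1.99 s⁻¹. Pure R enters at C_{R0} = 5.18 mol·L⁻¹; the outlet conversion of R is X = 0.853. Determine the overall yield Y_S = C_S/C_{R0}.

C_R = C_{R0}(1−X) = 0.7615 mol·L⁻¹.
Along a PFR/batch, dC_T/dC_R = −r_T/(r_S+r_T) = −k₂/(k₂+k₁·C_R).
Integrating from C_{R0} to C_R: C_T = (1.99/1.64)·ln[(1.99+1.64·5.18)/(1.99+1.64·0.761)] = 1.213·ln(10.49/3.239) = 1.425 mol·L⁻¹.
Then C_S = (C_{R0}−C_R) − C_T = 4.419 − 1.425 = 2.993 mol·L⁻¹.
Y_S = C_S/C_{R0} = 2.993/5.18 = 0.578.

0.578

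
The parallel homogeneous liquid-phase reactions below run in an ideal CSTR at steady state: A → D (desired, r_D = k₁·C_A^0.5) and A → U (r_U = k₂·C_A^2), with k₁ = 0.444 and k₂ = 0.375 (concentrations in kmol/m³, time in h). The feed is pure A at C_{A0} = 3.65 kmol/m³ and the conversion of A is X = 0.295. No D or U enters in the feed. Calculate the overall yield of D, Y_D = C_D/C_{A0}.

0.0658

Exit C_A = C_{A0}(1−X) = 3.65×0.705 = 2.573 kmol/m³.
A CSTR operates uniformly at the exit composition, giving r_D = 0.7122 and r_U = 2.483 (each k·C_A^n at C_A = 2.573).
Fraction of consumed A going to D: r_D/(r_D+r_U) = 0.2229.
C_D = 0.2229·C_{A0}·X = 0.2229×3.65×0.295 = 0.240 kmol/m³; Y_D = C_D/C_{A0} = 0.0658.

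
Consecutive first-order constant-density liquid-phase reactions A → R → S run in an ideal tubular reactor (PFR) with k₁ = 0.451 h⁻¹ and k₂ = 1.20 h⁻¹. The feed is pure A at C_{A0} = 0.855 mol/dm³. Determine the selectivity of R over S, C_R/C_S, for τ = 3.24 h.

The intermediate concentration in a first-order A→B→C sequence is C_R = k₁C_{A0}(e^(−k₁τ) − e^(−k₂τ))/(k₂−k₁).
e^(−k₁τ) = e^(−0.451×3.24) = e^(−1.461) = 0.2319; e^(−k₂τ) = e^(−3.888) = 0.02049.
C_R = 0.451×0.855/(1.20−0.451) × (0.2319−0.02049) = 0.5148×0.2115 = 0.1089 mol/dm³.
C_A = C_{A0}e^(−k₁τ) = 0.1983 mol/dm³, so C_S = C_{A0}−C_A−C_R = 0.5478 mol/dm³; C_R/C_S = 0.199.

0.199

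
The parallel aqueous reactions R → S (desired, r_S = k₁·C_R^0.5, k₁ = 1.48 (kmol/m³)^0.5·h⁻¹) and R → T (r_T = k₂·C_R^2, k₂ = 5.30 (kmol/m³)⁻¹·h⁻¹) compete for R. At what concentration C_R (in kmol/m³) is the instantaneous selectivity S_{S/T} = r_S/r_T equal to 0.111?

S_{S/T} = (k₁/k₂)·C_R^-1.5 ⇒ C_R = (S·k₂/k₁)^(1/(-1.5)).
= (0.111×5.30/1.48)^(-0.6667) = (0.3975)^(-0.6667) = 1.85 kmol/m³.

1.85 kmol/m³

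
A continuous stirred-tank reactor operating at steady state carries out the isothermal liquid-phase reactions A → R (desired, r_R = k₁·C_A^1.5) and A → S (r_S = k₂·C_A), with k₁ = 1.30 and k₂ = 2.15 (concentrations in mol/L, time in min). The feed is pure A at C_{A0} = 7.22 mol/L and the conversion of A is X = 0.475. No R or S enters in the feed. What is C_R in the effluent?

Exit C_A = C_{A0}(1−X) = 7.22×0.525 = 3.791 mol/L.
Rates in a CSTR are evaluated at the outlet concentration: r_R = 1.30×3.791^1.5 = 9.594, r_S = 2.15×3.791 = 8.150.
Fraction of consumed A going to R: r_R/(r_R+r_S) = 0.5407.
C_R = 0.5407·C_{A0}·X = 0.5407×7.22×0.475 = 1.85 mol/L.

1.85 mol/L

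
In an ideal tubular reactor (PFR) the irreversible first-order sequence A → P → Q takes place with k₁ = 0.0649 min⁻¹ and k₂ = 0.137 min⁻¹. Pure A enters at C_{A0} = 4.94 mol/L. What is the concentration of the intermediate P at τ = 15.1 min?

Solving the coupled first-order balances gives C_P(τ) = [k₁/(k₂−k₁)]·C_{A0}·(e^(−k₁τ) − e^(−k₂τ)).
e^(−k₁τ) = e^(−0.0649×15.1) = e^(−0.9800) = 0.3753; e^(−k₂τ) = e^(−2.069) = 0.1263.
C_P = 0.0649×4.94/(0.137−0.0649) × (0.3753−0.1263) = 4.447×0.2490 = 1.107 mol/L.

1.11 mol/L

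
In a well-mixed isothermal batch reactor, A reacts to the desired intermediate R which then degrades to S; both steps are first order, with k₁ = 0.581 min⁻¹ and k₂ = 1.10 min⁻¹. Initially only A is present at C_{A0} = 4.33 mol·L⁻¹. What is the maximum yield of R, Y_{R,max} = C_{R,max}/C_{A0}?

0.258

Evaluating C_R at t_opt = ln(k₂/k₁)/(k₂−k₁) gives C_{R,max}/C_{A0} = (k₁/k₂)^[k₂/(k₂−k₁)].
= (0.581/1.10)^(1.10/(1.10−0.581)) = (0.5282)^(2.119) = 0.2585.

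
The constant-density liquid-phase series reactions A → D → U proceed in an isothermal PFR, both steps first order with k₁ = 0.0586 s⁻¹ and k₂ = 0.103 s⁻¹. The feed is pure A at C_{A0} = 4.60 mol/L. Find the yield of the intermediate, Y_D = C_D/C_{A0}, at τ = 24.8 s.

Solving the coupled first-order balances gives C_D(τ) = [k₁/(k₂−k₁)]·C_{A0}·(e^(−k₁τ) − e^(−k₂τ)).
e^(−k₁τ) = e^(−0.0586×24.8) = e^(−1.453) = 0.2338; e^(−k₂τ) = e^(−2.554) = 0.07774.
C_D = 0.0586×4.60/(0.103−0.0586) × (0.2338−0.07774) = 6.071×0.1561 = 0.9475 mol/L.
Y_D = C_D/C_{A0} = 0.9475/4.60 = 0.206.

0.206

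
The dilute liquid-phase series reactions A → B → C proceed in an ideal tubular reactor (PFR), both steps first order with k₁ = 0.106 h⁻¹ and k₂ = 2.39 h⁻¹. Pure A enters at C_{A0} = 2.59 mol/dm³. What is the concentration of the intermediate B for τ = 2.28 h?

The intermediate concentration in a first-order A→B→C sequence is C_B = k₁C_{A0}(e^(−k₁τ) − e^(−k₂τ))/(k₂−k₁).
e^(−k₁τ) = e^(−0.106×2.28) = e^(−0.2417) = 0.7853; e^(−k₂τ) = e^(−5.449) = 0.004300.
C_B = 0.106×2.59/(2.39−0.106) × (0.7853−0.004300) = 0.1202×0.7810 = 0.09388 mol/dm³.

0.0939 mol/dm³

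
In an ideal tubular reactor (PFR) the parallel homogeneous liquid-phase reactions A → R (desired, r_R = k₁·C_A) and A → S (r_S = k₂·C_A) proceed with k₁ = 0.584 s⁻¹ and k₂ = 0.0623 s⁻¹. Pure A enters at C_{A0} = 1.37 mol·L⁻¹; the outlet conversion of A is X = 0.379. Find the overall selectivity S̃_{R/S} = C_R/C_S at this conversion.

9.37

C_A = C_{A0}(1−X) = 0.8508 mol·L⁻¹.
Both paths are first order in A, so the instantaneous fraction to R is constant: dC_R/d(−C_A) = k₁/(k₁+k₂) = 0.9036.
C_R = 0.9036·(C_{A0}−C_A) = 0.9036×0.5192 = 0.469 mol·L⁻¹.
C_S = (C_{A0}−C_A)−C_R = 0.05005 mol·L⁻¹; S̃_{R/S} = 0.4692/0.05005 = 9.37.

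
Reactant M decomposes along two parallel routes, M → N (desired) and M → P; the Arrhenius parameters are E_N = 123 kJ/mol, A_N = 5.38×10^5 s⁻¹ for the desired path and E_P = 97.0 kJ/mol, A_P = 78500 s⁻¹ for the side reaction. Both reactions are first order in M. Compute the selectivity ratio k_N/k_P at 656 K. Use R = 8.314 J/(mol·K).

Since both paths have the same order in M, the concentration cancels and S_{N/P} = k_N/k_P = (A_N/A_P)·exp[(E_P−E_N)/(RT)].
(E_P−E_N)/(RT) = (97.0−123)×10³/(8.314×656) = -26000/5454 = -4.767.
k_N/k_P = (5.38×10^5/78500)·exp(-4.767) = 6.854 × 0.008505 = 0.0583.
Since E_N > E_P, raising the temperature improves selectivity toward N.

0.0583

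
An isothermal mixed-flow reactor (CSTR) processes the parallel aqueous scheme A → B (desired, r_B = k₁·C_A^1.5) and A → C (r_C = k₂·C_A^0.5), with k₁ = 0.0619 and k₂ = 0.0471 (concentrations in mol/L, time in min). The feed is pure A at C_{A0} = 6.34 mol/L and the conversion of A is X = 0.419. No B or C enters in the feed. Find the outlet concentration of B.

Exit C_A = C_{A0}(1−X) = 6.34×0.581 = 3.684 mol/L.
Rates in a CSTR are evaluated at the outlet concentration: r_B = 0.0619×3.684^1.5 = 0.4376, r_C = 0.0471×3.684^0.5 = 0.09040.
Fraction of consumed A going to B: r_B/(r_B+r_C) = 0.8288.
C_B = 0.8288·C_{A0}·X = 0.8288×6.34×0.419 = 2.20 mol/L.

2.20 mol/L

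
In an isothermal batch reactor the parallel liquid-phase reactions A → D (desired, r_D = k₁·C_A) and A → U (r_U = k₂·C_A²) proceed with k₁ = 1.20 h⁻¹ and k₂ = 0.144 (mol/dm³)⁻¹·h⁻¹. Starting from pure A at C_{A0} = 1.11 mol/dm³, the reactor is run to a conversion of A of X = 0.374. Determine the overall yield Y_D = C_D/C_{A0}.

0.338

C_A = C_{A0}(1−X) = 0.6949 mol/dm³.
Along a PFR/batch, dC_D/dC_A = −r_D/(r_D+r_U) = −k₁/(k₁+k₂·C_A).
Integrating from C_{A0} to C_A: C_D = (1.20/0.144)·ln[(1.20+0.144·1.11)/(1.20+0.144·0.695)] = 8.333·ln(1.360/1.300) = 0.3746 mol/dm³.
Y_D = C_D/C_{A0} = 0.3746/1.11 = 0.338.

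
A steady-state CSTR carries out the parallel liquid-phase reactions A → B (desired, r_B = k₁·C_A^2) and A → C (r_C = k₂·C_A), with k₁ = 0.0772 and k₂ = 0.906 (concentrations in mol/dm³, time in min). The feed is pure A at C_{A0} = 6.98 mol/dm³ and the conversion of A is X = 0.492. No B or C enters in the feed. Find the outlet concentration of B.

Exit C_A = C_{A0}(1−X) = 6.98×0.508 = 3.546 mol/dm³.
Rates in a CSTR are evaluated at the outlet concentration: r_B = 0.0772×3.546^2 = 0.9706, r_C = 0.906×3.546 = 3.213.
Fraction of consumed A going to B: r_B/(r_B+r_C) = 0.2320.
C_B = 0.2320·C_{A0}·X = 0.2320×6.98×0.492 = 0.797 mol/dm³.

0.797 mol/dm³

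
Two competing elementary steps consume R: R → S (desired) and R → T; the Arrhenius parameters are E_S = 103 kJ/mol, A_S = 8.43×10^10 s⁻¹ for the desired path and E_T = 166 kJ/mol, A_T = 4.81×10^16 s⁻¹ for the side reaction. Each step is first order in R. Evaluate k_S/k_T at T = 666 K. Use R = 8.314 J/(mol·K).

0.153

With equal orders, S_{S/T} = k_S/k_T = (A_S/A_T)·exp[(E_T−E_S)/(RT)].
(E_T−E_S)/(RT) = (166−103)×10³/(8.314×666) = 63000/5537 = 11.38.
k_S/k_T = (8.43×10^10/4.81×10^16)·exp(11.38) = 1.753×10^-6 × 87356 = 0.153.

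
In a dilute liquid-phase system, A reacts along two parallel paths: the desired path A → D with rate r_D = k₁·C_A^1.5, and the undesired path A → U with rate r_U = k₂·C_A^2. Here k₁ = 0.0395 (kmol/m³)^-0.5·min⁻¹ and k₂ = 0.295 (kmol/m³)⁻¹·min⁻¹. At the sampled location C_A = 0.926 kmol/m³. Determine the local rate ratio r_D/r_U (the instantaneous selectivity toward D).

0.139

S_{D/U} = r_D/r_U = (k₁·C_A^1.5)/(k₂·C_A^2) = (k₁/k₂)·C_A^-0.5.
= (0.0395×0.9260^1.5) / (0.295×0.9260^2) = 0.03520/0.2530 = 0.139.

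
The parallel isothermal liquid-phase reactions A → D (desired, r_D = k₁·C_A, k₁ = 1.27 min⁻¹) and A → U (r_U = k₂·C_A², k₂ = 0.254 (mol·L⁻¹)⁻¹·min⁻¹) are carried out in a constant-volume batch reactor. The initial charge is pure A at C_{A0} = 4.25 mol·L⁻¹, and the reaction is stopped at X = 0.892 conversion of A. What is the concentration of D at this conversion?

2.64 mol·L⁻¹

C_A = C_{A0}(1−X) = 0.4590 mol·L⁻¹.
Along a PFR/batch, dC_D/dC_A = −r_D/(r_D+r_U) = −k₁/(k₁+k₂·C_A).
Integrating from C_{A0} to C_A: C_D = (1.27/0.254)·ln[(1.27+0.254·4.25)/(1.27+0.254·0.459)] = 5.000·ln(2.349/1.387) = 2.637 mol·L⁻¹.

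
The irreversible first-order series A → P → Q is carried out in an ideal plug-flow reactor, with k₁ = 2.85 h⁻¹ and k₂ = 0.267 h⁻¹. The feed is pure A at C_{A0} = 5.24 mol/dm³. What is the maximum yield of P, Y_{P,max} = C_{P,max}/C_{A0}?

For a first-order series the maximum intermediate yield is C_{P,max}/C_{A0} = (k₁/k₂)^[k₂/(k₂−k₁)].
= (2.85/0.267)^(0.267/(0.267−2.85)) = (10.67)^(-0.1034) = 0.7829.

0.783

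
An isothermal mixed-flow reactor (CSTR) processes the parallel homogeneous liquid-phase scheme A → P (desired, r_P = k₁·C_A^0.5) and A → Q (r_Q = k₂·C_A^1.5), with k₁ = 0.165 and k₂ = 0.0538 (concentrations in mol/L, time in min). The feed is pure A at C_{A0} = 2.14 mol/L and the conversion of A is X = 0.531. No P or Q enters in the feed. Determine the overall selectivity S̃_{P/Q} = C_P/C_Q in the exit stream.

3.06

Exit C_A = C_{A0}(1−X) = 2.14×0.469 = 1.004 mol/L.
Rates in a CSTR are evaluated at the outlet concentration: r_P = 0.165×1.004^0.5 = 0.1653, r_Q = 0.0538×1.004^1.5 = 0.05410.
Overall selectivity = C_P/C_Q = r_Pτ/(r_Qτ) = r_P/r_Q = 3.06.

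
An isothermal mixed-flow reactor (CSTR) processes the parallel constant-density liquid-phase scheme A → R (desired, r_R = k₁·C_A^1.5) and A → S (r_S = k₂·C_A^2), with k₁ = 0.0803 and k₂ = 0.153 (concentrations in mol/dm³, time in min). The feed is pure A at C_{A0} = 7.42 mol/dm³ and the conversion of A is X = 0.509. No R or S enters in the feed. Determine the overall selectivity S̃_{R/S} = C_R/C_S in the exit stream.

Exit C_A = C_{A0}(1−X) = 7.42×0.491 = 3.643 mol/dm³.
Rates in a CSTR are evaluated at the outlet concentration: r_R = 0.0803×3.643^1.5 = 0.5584, r_S = 0.153×3.643^2 = 2.031.
Overall selectivity = C_R/C_S = r_Rτ/(r_Sτ) = r_R/r_S = 0.275.

0.275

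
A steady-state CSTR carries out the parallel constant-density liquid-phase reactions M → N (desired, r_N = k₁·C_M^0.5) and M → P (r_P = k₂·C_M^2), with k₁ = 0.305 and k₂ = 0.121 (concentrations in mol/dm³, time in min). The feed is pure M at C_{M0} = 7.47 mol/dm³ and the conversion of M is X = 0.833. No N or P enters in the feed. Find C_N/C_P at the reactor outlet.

Exit C_M = C_{M0}(1−X) = 7.47×0.167 = 1.247 mol/dm³.
Rates in a CSTR are evaluated at the outlet concentration: r_N = 0.305×1.247^0.5 = 0.3407, r_P = 0.121×1.247^2 = 0.1883.
Overall selectivity = C_N/C_P = r_Nτ/(r_Pτ) = r_N/r_P = 1.81.

1.81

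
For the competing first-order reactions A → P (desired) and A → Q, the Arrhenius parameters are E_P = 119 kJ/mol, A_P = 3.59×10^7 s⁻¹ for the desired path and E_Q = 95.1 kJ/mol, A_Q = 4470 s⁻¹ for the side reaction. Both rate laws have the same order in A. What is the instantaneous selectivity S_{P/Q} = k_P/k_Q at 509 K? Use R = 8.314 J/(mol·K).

28.3

Since both paths have the same order in A, the concentration cancels and S_{P/Q} = k_P/k_Q = (A_P/A_Q)·exp[(E_Q−E_P)/(RT)].
(E_Q−E_P)/(RT) = (95.1−119)×10³/(8.314×509) = -23900/4232 = -5.648.
k_P/k_Q = (3.59×10^7/4470)·exp(-5.648) = 8031 × 0.003526 = 28.3.
Since E_P > E_Q, raising the temperature improves selectivity toward P.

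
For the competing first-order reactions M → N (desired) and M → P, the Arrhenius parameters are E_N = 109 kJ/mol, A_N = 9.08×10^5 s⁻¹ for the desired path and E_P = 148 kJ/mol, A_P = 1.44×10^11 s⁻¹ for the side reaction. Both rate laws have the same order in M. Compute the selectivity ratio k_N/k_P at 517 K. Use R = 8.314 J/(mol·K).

0.0550

Since both paths have the same order in M, the concentration cancels and S_{N/P} = k_N/k_P = (A_N/A_P)·exp[(E_P−E_N)/(RT)].
(E_P−E_N)/(RT) = (148−109)×10³/(8.314×517) = 39000/4298 = 9.073.
k_N/k_P = (9.08×10^5/1.44×10^11)·exp(9.073) = 6.306×10^-6 × 8719 = 0.0550.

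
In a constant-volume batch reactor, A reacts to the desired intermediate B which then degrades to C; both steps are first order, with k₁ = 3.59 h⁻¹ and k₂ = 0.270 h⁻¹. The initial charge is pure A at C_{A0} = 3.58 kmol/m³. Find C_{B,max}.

For a first-order series the maximum intermediate yield is C_{B,max}/C_{A0} = (k₁/k₂)^[k₂/(k₂−k₁)].
= (3.59/0.270)^(0.270/(0.270−3.59)) = (13.30)^(-0.08133) = 0.8102.
C_{B,max} = 0.8102×3.58 = 2.90 kmol/m³.

2.90 kmol/m³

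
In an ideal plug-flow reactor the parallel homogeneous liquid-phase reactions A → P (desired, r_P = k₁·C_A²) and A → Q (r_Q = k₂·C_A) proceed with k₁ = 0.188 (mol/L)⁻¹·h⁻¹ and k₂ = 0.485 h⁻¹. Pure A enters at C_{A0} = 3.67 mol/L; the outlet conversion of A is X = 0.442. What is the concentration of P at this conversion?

0.847 mol/L

C_A = C_{A0}(1−X) = 2.048 mol/L.
Along a PFR/batch, dC_Q/dC_A = −r_Q/(r_P+r_Q) = −k₂/(k₂+k₁·C_A).
Integrating from C_{A0} to C_A: C_Q = (0.485/0.188)·ln[(0.485+0.188·3.67)/(0.485+0.188·2.05)] = 2.580·ln(1.175/0.8700) = 0.7752 mol/L.
Then C_P = (C_{A0}−C_A) − C_Q = 1.622 − 0.7752 = 0.8469 mol/L.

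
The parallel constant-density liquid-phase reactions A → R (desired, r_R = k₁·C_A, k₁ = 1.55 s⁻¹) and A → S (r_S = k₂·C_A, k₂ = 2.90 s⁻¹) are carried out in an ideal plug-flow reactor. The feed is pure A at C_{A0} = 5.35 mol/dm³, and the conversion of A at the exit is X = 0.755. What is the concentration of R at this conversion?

C_A = C_{A0}(1−X) = 1.311 mol/dm³.
Both paths are first order in A, so the instantaneous fraction to R is constant: dC_R/d(−C_A) = k₁/(k₁+k₂) = 0.3483.
C_R = 0.3483·(C_{A0}−C_A) = 0.3483×4.039 = 1.41 mol/dm³.

1.41 mol/dm³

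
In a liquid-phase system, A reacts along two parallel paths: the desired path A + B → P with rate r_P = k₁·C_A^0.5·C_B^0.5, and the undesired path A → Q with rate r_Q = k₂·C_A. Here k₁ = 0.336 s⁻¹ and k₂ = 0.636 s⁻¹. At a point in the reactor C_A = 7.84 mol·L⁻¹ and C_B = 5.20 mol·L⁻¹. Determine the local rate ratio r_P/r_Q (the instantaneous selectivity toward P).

0.430

S_{P/Q} = r_P/r_Q = (k₁·C_A^0.5·C_B^0.5)/(k₂·C_A) = (k₁/k₂)·C_A^-0.5·C_B^0.5.
= (0.336×7.840^0.5×5.200^0.5) / (0.636×7.840) = 2.145/4.986 = 0.430.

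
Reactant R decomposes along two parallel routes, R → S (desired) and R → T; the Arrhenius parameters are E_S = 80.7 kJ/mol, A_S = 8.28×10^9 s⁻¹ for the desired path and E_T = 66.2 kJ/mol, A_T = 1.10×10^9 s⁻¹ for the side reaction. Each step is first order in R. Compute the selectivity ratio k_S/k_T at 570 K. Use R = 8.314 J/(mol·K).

k_S/k_T = (A_S/A_T)·exp[−(E_S−E_T)/(RT)] = (A_S/A_T)·exp[(E_T−E_S)/(RT)].
(E_T−E_S)/(RT) = (66.2−80.7)×10³/(8.314×570) = -14500/4739 = -3.060.
k_S/k_T = (8.28×10^9/1.10×10^9)·exp(-3.060) = 7.527 × 0.04690 = 0.353.

0.353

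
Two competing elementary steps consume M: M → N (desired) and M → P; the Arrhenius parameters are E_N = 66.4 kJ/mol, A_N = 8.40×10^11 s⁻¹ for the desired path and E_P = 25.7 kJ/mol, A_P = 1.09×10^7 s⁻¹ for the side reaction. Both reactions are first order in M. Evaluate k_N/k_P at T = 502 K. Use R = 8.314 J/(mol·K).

4.48

With equal orders, S_{N/P} = k_N/k_P = (A_N/A_P)·exp[(E_P−E_N)/(RT)].
(E_P−E_N)/(RT) = (25.7−66.4)×10³/(8.314×502) = -40700/4174 = -9.752.
k_N/k_P = (8.40×10^11/1.09×10^7)·exp(-9.752) = 77064 × 5.820×10^-5 = 4.48.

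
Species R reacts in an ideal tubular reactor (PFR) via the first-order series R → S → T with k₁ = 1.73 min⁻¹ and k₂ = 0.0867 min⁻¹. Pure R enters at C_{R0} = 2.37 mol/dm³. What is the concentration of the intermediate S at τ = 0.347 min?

Solving the coupled first-order balances gives C_S(τ) = [k₁/(k₂−k₁)]·C_{R0}·(e^(−k₁τ) − e^(−k₂τ)).
e^(−k₁τ) = e^(−1.73×0.347) = e^(−0.6003) = 0.5486; e^(−k₂τ) = e^(−0.03008) = 0.9704.
C_S = 1.73×2.37/(0.0867−1.73) × (0.5486−0.9704) = (-2.495)×(-0.4217) = 1.052 mol/dm³.

1.05 mol/dm³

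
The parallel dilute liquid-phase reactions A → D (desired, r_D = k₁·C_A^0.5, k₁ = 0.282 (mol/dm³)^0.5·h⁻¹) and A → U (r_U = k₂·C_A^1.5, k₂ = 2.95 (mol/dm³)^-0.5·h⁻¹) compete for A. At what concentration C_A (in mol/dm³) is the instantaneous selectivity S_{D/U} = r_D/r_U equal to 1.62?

S_{D/U} = (k₁/k₂)·C_A⁻¹ ⇒ C_A = (S·k₂/k₁)^(-1).
= (1.62×2.95/0.282)^(-1) = (16.95)^(-1) = 0.0590 mol/dm³.

0.0590 mol/dm³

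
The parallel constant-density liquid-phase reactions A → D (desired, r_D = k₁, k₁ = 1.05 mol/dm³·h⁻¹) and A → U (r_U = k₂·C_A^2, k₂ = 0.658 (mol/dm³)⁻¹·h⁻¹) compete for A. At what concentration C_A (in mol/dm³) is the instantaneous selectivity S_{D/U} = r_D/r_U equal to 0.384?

S_{D/U} = (k₁/k₂)·C_A^-2 ⇒ C_A = (S·k₂/k₁)^(-0.5).
= (0.384×0.658/1.05)^(-0.5) = (0.2406)^(-0.5) = 2.04 mol/dm³.

2.04 mol/dm³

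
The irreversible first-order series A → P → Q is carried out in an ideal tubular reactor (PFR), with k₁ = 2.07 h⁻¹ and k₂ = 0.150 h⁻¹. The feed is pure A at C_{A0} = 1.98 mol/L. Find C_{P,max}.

1.61 mol/L

For a first-order series the maximum intermediate yield is C_{P,max}/C_{A0} = (k₁/k₂)^[k₂/(k₂−k₁)].
= (2.07/0.150)^(0.150/(0.150−2.07)) = (13.80)^(-0.07812) = 0.8146.
C_{P,max} = 0.8146×1.98 = 1.61 mol/L.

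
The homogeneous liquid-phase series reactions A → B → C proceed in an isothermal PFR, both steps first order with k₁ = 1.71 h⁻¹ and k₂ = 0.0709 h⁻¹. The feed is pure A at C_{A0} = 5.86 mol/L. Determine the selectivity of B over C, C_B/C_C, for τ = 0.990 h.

22.0

For first-order series with pure A initially, C_B(τ) = k₁C_{A0}/(k₂−k₁)·(e^(−k₁τ) − e^(−k₂τ)).
e^(−k₁τ) = e^(−1.71×0.990) = e^(−1.693) = 0.1840; e^(−k₂τ) = e^(−0.07019) = 0.9322.
C_B = 1.71×5.86/(0.0709−1.71) × (0.1840−0.9322) = (-6.113)×(-0.7482) = 4.574 mol/L.
C_A = C_{A0}e^(−k₁τ) = 1.078 mol/L, so C_C = C_{A0}−C_A−C_B = 0.2076 mol/L; C_B/C_C = 22.0.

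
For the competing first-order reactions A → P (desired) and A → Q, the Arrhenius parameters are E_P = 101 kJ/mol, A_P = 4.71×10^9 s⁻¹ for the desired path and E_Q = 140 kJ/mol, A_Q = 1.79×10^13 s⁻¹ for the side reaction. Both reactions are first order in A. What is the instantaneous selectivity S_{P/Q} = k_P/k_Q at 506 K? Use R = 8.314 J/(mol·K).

k_P/k_Q = (A_P/A_Q)·exp[−(E_P−E_Q)/(RT)] = (A_P/A_Q)·exp[(E_Q−E_P)/(RT)].
(E_Q−E_P)/(RT) = (140−101)×10³/(8.314×506) = 39000/4207 = 9.271.
k_P/k_Q = (4.71×10^9/1.79×10^13)·exp(9.271) = 2.631×10^-4 × 10620 = 2.79.
Since E_P < E_Q, lowering the temperature improves selectivity toward P.

2.79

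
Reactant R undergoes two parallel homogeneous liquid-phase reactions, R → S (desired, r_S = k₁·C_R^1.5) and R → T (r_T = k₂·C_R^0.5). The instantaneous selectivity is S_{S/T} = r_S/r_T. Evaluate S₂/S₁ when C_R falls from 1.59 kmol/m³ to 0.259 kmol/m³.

S_{S/T} = (k₁/k₂)·C_R, so S₂/S₁ = (C_{R,2}/C_{R,1}).
= 0.259/1.59 = 0.163.

0.163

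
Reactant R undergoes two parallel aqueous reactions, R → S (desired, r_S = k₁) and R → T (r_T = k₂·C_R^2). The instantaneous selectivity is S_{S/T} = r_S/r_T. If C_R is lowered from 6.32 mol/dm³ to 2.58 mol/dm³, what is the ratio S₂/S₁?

S_{S/T} = (k₁/k₂)·C_R^-2, so S₂/S₁ = (C_{R,2}/C_{R,1})^-2.
= (2.58/6.32)^(-2) = (0.4082)^(-2) = 6.00.
Selectivity toward S rises as C_R falls — low-concentration operation is favoured.

6.00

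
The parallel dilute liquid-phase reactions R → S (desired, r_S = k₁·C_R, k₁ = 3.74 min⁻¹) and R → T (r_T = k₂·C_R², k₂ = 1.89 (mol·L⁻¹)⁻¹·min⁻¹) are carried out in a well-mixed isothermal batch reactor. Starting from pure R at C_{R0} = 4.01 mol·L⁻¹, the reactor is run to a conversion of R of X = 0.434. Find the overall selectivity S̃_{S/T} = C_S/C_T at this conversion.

0.640

C_R = C_{R0}(1−X) = 2.270 mol·L⁻¹.
Along a PFR/batch, dC_S/dC_R = −r_S/(r_S+r_T) = −k₁/(k₁+k₂·C_R).
Integrating from C_{R0} to C_R: C_S = (3.74/1.89)·ln[(3.74+1.89·4.01)/(3.74+1.89·2.27)] = 1.979·ln(11.32/8.030) = 0.6794 mol·L⁻¹.
C_T = (C_{R0}−C_R)−C_S = 1.061 mol·L⁻¹; S̃_{S/T} = 0.6794/1.061 = 0.640.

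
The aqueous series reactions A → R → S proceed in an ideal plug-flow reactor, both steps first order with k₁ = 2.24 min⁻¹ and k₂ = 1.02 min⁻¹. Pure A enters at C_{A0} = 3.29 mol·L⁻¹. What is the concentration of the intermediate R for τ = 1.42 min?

1.17 mol·L⁻¹

Solving the coupled first-order balances gives C_R(τ) = [k₁/(k₂−k₁)]·C_{A0}·(e^(−k₁τ) − e^(−k₂τ)).
e^(−k₁τ) = e^(−2.24×1.42) = e^(−3.181) = 0.04155; e^(−k₂τ) = e^(−1.448) = 0.2349.
C_R = 2.24×3.29/(1.02−2.24) × (0.04155−0.2349) = (-6.041)×(-0.1934) = 1.168 mol·L⁻¹.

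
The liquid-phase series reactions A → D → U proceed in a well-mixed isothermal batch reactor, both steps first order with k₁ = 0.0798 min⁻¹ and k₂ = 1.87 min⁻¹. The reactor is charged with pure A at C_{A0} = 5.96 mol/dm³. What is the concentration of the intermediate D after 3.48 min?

Solving the coupled first-order balances gives C_D(t) = [k₁/(k₂−k₁)]·C_{A0}·(e^(−k₁t) − e^(−k₂t)).
e^(−k₁t) = e^(−0.0798×3.48) = e^(−0.2777) = 0.7575; e^(−k₂t) = e^(−6.508) = 0.001492.
C_D = 0.0798×5.96/(1.87−0.0798) × (0.7575−0.001492) = 0.2657×0.7560 = 0.2009 mol/dm³.

0.201 mol/dm³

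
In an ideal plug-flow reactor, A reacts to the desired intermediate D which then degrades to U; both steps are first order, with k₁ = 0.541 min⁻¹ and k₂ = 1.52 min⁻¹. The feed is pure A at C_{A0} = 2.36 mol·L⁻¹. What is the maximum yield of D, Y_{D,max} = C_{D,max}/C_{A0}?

For a first-order series the maximum intermediate yield is C_{D,max}/C_{A0} = (k₁/k₂)^[k₂/(k₂−k₁)].
= (0.541/1.52)^(1.52/(1.52−0.541)) = (0.3559)^(1.553) = 0.2011.

0.201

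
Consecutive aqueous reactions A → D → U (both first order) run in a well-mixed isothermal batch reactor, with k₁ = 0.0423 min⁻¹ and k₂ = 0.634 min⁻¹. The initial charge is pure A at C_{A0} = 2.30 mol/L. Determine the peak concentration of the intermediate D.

At the optimum, C_{D,max}/C_{A0} = (k₁/k₂)^[k₂/(k₂−k₁)].
= (0.0423/0.634)^(0.634/(0.634−0.0423)) = (0.06672)^(1.071) = 0.05498.
C_{D,max} = 0.05498×2.30 = 0.126 mol/L.

0.126 mol/L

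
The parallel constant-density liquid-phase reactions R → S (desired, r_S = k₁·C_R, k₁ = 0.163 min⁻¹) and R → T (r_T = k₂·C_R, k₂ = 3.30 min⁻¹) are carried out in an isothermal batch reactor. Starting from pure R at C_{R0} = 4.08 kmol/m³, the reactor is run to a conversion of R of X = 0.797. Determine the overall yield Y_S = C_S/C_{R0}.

0.0375

C_R = C_{R0}(1−X) = 0.8282 kmol/m³.
Both paths are first order in R, so the instantaneous fraction to S is constant: dC_S/d(−C_R) = k₁/(k₁+k₂) = 0.04707.
C_S = 0.04707·(C_{R0}−C_R) = 0.04707×3.252 = 0.153 kmol/m³.
Y_S = C_S/C_{R0} = 0.1531/4.08 = 0.0375.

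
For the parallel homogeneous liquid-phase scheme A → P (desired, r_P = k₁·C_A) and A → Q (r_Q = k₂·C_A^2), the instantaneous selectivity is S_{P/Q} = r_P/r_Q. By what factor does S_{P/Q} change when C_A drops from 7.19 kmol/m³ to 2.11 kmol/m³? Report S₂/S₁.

3.41

S_{P/Q} = (k₁/k₂)·C_A⁻¹, so S₂/S₁ = (C_{A,2}/C_{A,1})⁻¹.
= 7.19/2.11 = 3.41.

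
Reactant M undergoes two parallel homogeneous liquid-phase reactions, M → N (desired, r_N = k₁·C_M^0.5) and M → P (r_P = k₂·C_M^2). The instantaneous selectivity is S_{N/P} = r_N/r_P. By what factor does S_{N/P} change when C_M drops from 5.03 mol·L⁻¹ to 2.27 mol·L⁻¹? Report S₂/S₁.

3.30

S_{N/P} = (k₁/k₂)·C_M^-1.5, so S₂/S₁ = (C_{M,2}/C_{M,1})^-1.5.
= (2.27/5.03)^(-1.5) = (0.4513)^(-1.5) = 3.30.
Selectivity toward N rises as C_M falls — low-concentration operation is favoured.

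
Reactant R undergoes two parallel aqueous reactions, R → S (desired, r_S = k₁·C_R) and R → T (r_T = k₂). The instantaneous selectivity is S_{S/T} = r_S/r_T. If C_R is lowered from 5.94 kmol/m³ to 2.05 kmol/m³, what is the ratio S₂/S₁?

0.345

S_{S/T} = (k₁/k₂)·C_R, so S₂/S₁ = (C_{R,2}/C_{R,1}).
= 2.05/5.94 = 0.345.
Selectivity toward S falls as C_R falls — high-concentration operation is favoured.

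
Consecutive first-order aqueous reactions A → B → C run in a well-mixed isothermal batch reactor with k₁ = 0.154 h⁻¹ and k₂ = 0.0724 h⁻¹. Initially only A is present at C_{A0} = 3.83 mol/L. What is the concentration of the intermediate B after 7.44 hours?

For first-order series with pure A initially, C_B(t) = k₁C_{A0}/(k₂−k₁)·(e^(−k₁t) − e^(−k₂t)).
e^(−k₁t) = e^(−0.154×7.44) = e^(−1.146) = 0.3180; e^(−k₂t) = e^(−0.5387) = 0.5835.
C_B = 0.154×3.83/(0.0724−0.154) × (0.3180−0.5835) = (-7.228)×(-0.2655) = 1.919 mol/L.

1.92 mol/L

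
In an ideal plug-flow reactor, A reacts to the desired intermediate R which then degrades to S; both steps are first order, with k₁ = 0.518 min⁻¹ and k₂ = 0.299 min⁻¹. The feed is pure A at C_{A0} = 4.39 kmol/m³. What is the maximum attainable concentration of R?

At the optimum, C_{R,max}/C_{A0} = (k₁/k₂)^[k₂/(k₂−k₁)].
= (0.518/0.299)^(0.299/(0.299−0.518)) = (1.732)^(-1.365) = 0.4722.
C_{R,max} = 0.4722×4.39 = 2.07 kmol/m³.

2.07 kmol/m³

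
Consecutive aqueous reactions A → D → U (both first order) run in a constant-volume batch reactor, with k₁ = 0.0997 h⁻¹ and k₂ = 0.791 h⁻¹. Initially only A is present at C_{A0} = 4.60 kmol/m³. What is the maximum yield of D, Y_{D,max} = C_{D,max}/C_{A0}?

Evaluating C_D at t_opt = ln(k₂/k₁)/(k₂−k₁) gives C_{D,max}/C_{A0} = (k₁/k₂)^[k₂/(k₂−k₁)].
= (0.0997/0.791)^(0.791/(0.791−0.0997)) = (0.1260)^(1.144) = 0.09350.

0.0935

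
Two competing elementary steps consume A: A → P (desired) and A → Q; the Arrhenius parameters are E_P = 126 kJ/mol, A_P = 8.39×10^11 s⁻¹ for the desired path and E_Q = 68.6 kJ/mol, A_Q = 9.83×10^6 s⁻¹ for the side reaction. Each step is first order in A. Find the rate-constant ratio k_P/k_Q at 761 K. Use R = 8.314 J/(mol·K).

Since both paths have the same order in A, the concentration cancels and S_{P/Q} = k_P/k_Q = (A_P/A_Q)·exp[(E_Q−E_P)/(RT)].
(E_Q−E_P)/(RT) = (68.6−126)×10³/(8.314×761) = -57400/6327 = -9.072.
k_P/k_Q = (8.39×10^11/9.83×10^6)·exp(-9.072) = 85351 × 1.148×10^-4 = 9.80.

9.80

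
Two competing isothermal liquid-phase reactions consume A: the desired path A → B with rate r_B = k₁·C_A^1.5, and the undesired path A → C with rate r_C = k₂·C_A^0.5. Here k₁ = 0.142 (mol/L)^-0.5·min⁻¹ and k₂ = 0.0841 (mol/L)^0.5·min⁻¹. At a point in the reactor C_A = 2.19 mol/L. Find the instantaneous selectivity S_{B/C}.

3.70

S_{B/C} = r_B/r_C = (k₁·C_A^1.5)/(k₂·C_A^0.5) = (k₁/k₂)·C_A.
= (0.142×2.190^1.5) / (0.0841×2.190^0.5) = 0.4602/0.1245 = 3.70.
Since the desired path is higher order in A, keeping C_A high (PFR or concentrated feed) favours B.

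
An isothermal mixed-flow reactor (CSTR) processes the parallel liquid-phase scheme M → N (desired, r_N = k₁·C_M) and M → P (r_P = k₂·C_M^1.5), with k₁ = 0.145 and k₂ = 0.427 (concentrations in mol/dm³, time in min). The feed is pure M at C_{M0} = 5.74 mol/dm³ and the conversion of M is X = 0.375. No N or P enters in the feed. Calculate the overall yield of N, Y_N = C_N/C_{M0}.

Exit C_M = C_{M0}(1−X) = 5.74×0.625 = 3.588 mol/dm³.
Rates in a CSTR are evaluated at the outlet concentration: r_N = 0.145×3.588 = 0.5202, r_P = 0.427×3.588^1.5 = 2.901.
Fraction of consumed M going to N: r_N/(r_N+r_P) = 0.1520.
C_N = 0.1520·C_{M0}·X = 0.1520×5.74×0.375 = 0.327 mol/dm³; Y_N = C_N/C_{M0} = 0.0570.

0.0570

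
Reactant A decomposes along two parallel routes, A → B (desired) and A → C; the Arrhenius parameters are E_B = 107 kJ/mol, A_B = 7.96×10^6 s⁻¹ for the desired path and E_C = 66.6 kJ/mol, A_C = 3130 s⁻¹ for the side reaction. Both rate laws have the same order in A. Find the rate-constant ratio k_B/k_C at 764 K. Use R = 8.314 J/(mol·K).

k_B/k_C = (A_B/A_C)·exp[−(E_B−E_C)/(RT)] = (A_B/A_C)·exp[(E_C−E_B)/(RT)].
(E_C−E_B)/(RT) = (66.6−107)×10³/(8.314×764) = -40400/6352 = -6.360.
k_B/k_C = (7.96×10^6/3130)·exp(-6.360) = 2543 × 0.001729 = 4.40.

4.40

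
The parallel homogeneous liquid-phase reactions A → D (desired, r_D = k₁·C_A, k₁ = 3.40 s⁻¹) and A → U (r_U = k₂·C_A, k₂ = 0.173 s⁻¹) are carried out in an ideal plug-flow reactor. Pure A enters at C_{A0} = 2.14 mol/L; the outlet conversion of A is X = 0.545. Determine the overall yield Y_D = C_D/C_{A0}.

C_A = C_{A0}(1−X) = 0.9737 mol/L.
Both paths are first order in A, so the instantaneous fraction to D is constant: dC_D/d(−C_A) = k₁/(k₁+k₂) = 0.9516.
C_D = 0.9516·(C_{A0}−C_A) = 0.9516×1.166 = 1.11 mol/L.
Y_D = C_D/C_{A0} = 1.110/2.14 = 0.519.

0.519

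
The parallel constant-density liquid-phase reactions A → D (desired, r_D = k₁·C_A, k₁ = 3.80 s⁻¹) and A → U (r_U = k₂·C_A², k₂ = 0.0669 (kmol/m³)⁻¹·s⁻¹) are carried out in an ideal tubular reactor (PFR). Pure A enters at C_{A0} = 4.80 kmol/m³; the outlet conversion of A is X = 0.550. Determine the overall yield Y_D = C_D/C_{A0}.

C_A = C_{A0}(1−X) = 2.160 kmol/m³.
Along a PFR/batch, dC_D/dC_A = −r_D/(r_D+r_U) = −k₁/(k₁+k₂·C_A).
Integrating from C_{A0} to C_A: C_D = (3.80/0.0669)·ln[(3.80+0.0669·4.80)/(3.80+0.0669·2.16)] = 56.80·ln(4.121/3.945) = 2.488 kmol/m³.
Y_D = C_D/C_{A0} = 2.488/4.80 = 0.518.

0.518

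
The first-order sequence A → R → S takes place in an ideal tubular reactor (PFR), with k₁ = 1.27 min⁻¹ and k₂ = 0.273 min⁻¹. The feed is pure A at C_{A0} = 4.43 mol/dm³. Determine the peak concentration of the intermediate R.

Evaluating C_R at τ_opt = ln(k₂/k₁)/(k₂−k₁) gives C_{R,max}/C_{A0} = (k₁/k₂)^[k₂/(k₂−k₁)].
= (1.27/0.273)^(0.273/(0.273−1.27)) = (4.652)^(-0.2738) = 0.6564.
C_{R,max} = 0.6564×4.43 = 2.91 mol/dm³.

2.91 mol/dm³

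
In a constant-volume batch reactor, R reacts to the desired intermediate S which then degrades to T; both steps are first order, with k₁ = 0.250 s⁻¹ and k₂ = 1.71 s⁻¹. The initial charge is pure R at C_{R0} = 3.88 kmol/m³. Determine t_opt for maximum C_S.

1.32 s

The intermediate peaks when r₁ = r₂, i.e. k₁e^(−k₁t) = k₂e^(−k₂t), giving t_opt = ln(k₂/k₁)/(k₂−k₁).
= ln(1.71/0.250)/(1.71−0.250) = ln(6.840)/1.460 = 1.923/1.460 = 1.32 s.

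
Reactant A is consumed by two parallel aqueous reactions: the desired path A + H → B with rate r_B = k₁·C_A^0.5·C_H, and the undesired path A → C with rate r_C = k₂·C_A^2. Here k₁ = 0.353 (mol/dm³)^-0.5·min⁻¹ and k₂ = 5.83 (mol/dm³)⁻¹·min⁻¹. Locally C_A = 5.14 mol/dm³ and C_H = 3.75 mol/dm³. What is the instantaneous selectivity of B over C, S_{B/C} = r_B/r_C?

S_{B/C} = r_B/r_C = (k₁·C_A^0.5·C_H)/(k₂·C_A^2) = (k₁/k₂)·C_A^-1.5·C_H.
= (0.353×5.140^0.5×3.750) / (5.83×5.140^2) = 3.001/154.0 = 0.0195.

0.0195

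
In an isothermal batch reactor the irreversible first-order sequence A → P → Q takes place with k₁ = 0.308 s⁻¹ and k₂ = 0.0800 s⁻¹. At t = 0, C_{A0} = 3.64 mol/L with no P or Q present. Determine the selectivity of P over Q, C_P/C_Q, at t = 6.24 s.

2.69

Solving the coupled first-order balances gives C_P(t) = [k₁/(k₂−k₁)]·C_{A0}·(e^(−k₁t) − e^(−k₂t)).
e^(−k₁t) = e^(−0.308×6.24) = e^(−1.922) = 0.1463; e^(−k₂t) = e^(−0.4992) = 0.6070.
C_P = 0.308×3.64/(0.0800−0.308) × (0.1463−0.6070) = (-4.917)×(-0.4607) = 2.265 mol/L.
C_A = C_{A0}e^(−k₁t) = 0.5326 mol/L, so C_Q = C_{A0}−C_A−C_P = 0.8421 mol/L; C_P/C_Q = 2.69.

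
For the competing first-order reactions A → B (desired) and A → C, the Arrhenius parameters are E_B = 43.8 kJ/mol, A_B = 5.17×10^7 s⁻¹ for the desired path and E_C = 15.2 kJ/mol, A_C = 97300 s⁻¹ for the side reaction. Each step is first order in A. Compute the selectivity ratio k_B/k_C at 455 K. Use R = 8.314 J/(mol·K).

0.277

k_B/k_C = (A_B/A_C)·exp[−(E_B−E_C)/(RT)] = (A_B/A_C)·exp[(E_C−E_B)/(RT)].
(E_C−E_B)/(RT) = (15.2−43.8)×10³/(8.314×455) = -28600/3783 = -7.560.
k_B/k_C = (5.17×10^7/97300)·exp(-7.560) = 531.3 × 5.207×10^-4 = 0.277.
Since E_B > E_C, raising the temperature improves selectivity toward B.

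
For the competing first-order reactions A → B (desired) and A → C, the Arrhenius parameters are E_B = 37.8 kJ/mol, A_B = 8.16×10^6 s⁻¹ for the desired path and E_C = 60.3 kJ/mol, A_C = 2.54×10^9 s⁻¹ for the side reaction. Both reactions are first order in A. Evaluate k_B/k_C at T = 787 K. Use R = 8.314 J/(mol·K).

0.100

Since both paths have the same order in A, the concentration cancels and S_{B/C} = k_B/k_C = (A_B/A_C)·exp[(E_C−E_B)/(RT)].
(E_C−E_B)/(RT) = (60.3−37.8)×10³/(8.314×787) = 22500/6543 = 3.439.
k_B/k_C = (8.16×10^6/2.54×10^9)·exp(3.439) = 0.003213 × 31.15 = 0.100.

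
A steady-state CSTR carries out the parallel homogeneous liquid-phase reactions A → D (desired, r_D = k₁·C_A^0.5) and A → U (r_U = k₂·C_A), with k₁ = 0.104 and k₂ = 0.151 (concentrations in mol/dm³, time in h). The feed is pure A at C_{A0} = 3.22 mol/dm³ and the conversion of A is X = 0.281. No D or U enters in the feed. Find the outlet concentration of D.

Exit C_A = C_{A0}(1−X) = 3.22×0.719 = 2.315 mol/dm³.
A CSTR operates uniformly at the exit composition, giving r_D = 0.1582 and r_U = 0.3496 (each k·C_A^n at C_A = 2.315).
Fraction of consumed A going to D: r_D/(r_D+r_U) = 0.3116.
C_D = 0.3116·C_{A0}·X = 0.3116×3.22×0.281 = 0.282 mol/dm³.

0.282 mol/dm³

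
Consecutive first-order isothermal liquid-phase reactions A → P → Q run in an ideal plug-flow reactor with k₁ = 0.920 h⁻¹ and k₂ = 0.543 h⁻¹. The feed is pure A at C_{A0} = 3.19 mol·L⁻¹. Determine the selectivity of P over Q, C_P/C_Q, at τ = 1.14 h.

2.41

Solving the coupled first-order balances gives C_P(τ) = [k₁/(k₂−k₁)]·C_{A0}·(e^(−k₁τ) − e^(−k₂τ)).
e^(−k₁τ) = e^(−0.920×1.14) = e^(−1.049) = 0.3504; e^(−k₂τ) = e^(−0.6190) = 0.5385.
C_P = 0.920×3.19/(0.543−0.920) × (0.3504−0.5385) = (-7.785)×(-0.1881) = 1.464 mol·L⁻¹.
C_A = C_{A0}e^(−k₁τ) = 1.118 mol·L⁻¹, so C_Q = C_{A0}−C_A−C_P = 0.6080 mol·L⁻¹; C_P/C_Q = 2.41.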